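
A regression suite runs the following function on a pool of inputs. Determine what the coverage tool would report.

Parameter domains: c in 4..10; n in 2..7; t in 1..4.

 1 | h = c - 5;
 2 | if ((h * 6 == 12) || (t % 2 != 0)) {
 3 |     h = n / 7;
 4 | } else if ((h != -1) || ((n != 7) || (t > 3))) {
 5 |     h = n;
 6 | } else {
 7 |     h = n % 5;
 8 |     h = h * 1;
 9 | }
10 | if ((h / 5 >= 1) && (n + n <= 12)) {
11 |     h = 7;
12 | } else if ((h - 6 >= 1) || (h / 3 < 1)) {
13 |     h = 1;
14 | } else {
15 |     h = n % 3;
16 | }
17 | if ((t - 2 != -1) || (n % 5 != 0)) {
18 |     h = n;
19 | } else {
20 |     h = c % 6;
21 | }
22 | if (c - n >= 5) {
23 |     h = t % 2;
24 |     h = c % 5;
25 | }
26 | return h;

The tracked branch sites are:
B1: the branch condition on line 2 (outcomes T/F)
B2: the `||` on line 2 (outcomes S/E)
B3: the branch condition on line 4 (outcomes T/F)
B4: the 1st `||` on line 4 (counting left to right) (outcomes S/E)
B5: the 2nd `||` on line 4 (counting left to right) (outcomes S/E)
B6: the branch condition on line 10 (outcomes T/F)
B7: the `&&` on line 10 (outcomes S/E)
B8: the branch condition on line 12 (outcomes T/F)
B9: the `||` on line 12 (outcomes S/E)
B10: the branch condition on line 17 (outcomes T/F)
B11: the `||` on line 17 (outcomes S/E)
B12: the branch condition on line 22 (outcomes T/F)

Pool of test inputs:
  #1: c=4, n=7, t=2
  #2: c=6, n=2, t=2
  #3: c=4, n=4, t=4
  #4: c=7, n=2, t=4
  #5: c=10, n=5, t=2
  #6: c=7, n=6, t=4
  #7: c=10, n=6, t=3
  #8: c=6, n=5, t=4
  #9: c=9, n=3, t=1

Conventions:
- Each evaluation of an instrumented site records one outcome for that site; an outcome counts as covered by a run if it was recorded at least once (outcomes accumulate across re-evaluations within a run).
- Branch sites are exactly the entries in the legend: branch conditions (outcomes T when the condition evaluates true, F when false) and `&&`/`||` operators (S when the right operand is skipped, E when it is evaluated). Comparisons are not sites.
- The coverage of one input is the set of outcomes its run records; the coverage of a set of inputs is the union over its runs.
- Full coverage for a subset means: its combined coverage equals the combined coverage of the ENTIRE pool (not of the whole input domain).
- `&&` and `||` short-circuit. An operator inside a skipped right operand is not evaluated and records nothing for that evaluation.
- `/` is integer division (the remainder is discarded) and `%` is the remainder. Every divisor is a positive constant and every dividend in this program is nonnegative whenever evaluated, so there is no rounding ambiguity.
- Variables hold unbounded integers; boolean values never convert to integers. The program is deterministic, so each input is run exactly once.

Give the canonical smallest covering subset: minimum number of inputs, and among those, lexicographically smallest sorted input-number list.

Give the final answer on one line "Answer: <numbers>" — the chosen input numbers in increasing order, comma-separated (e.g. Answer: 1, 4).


run #1 (c=4, n=7, t=2) runs B2->E, B1->F, B4->E, B5->E, B3->F, B7->S, B6->F, B9->E, B8->T, B11->S, B10->T, B12->F; records B1=F, B2=E, B3=F, B4=E, B5=E, B6=F, B7=S, B8=T, B9=E, B10=T, B11=S, B12=F
run #2 (c=6, n=2, t=2) runs B2->E, B1->F, B4->S, B3->T, B7->S, B6->F, B9->E, B8->T, B11->S, B10->T, B12->F; records B1=F, B2=E, B3=T, B4=S, B6=F, B7=S, B8=T, B9=E, B10=T, B11=S, B12=F
run #3 (c=4, n=4, t=4) runs B2->E, B1->F, B4->E, B5->S, B3->T, B7->S, B6->F, B9->E, B8->F, B11->S, B10->T, B12->F; records B1=F, B2=E, B3=T, B4=E, B5=S, B6=F, B7=S, B8=F, B9=E, B10=T, B11=S, B12=F
run #4 (c=7, n=2, t=4) runs B2->S, B1->T, B7->S, B6->F, B9->E, B8->T, B11->S, B10->T, B12->T; records B1=T, B2=S, B6=F, B7=S, B8=T, B9=E, B10=T, B11=S, B12=T
run #5 (c=10, n=5, t=2) runs B2->E, B1->F, B4->S, B3->T, B7->E, B6->T, B11->S, B10->T, B12->T; records B1=F, B2=E, B3=T, B4=S, B6=T, B7=E, B10=T, B11=S, B12=T
run #6 (c=7, n=6, t=4) runs B2->S, B1->T, B7->S, B6->F, B9->E, B8->T, B11->S, B10->T, B12->F; records B1=T, B2=S, B6=F, B7=S, B8=T, B9=E, B10=T, B11=S, B12=F
run #7 (c=10, n=6, t=3) runs B2->E, B1->T, B7->S, B6->F, B9->E, B8->T, B11->S, B10->T, B12->F; records B1=T, B2=E, B6=F, B7=S, B8=T, B9=E, B10=T, B11=S, B12=F
run #8 (c=6, n=5, t=4) runs B2->E, B1->F, B4->S, B3->T, B7->E, B6->T, B11->S, B10->T, B12->F; records B1=F, B2=E, B3=T, B4=S, B6=T, B7=E, B10=T, B11=S, B12=F
run #9 (c=9, n=3, t=1) runs B2->E, B1->T, B7->S, B6->F, B9->E, B8->T, B11->E, B10->T, B12->T; records B1=T, B2=E, B6=F, B7=S, B8=T, B9=E, B10=T, B11=E, B12=T
union over all inputs: B1=T, B1=F, B2=S, B2=E, B3=T, B3=F, B4=S, B4=E, B5=S, B5=E, B6=T, B6=F, B7=S, B7=E, B8=T, B8=F, B9=E, B10=T, B11=S, B11=E, B12=T, B12=F (22 outcomes)
every size-1 subset falls short of the 22 outcomes (best: 12/22)
every size-2 subset falls short of the 22 outcomes (best: 17/22)
every size-3 subset falls short of the 22 outcomes (best: 19/22)
every size-4 subset falls short of the 22 outcomes (best: 21/22)
size 5: inputs {1, 3, 4, 5, 9} cover all 22 outcomes, and no lexicographically smaller subset of this size does
Answer: 1, 3, 4, 5, 9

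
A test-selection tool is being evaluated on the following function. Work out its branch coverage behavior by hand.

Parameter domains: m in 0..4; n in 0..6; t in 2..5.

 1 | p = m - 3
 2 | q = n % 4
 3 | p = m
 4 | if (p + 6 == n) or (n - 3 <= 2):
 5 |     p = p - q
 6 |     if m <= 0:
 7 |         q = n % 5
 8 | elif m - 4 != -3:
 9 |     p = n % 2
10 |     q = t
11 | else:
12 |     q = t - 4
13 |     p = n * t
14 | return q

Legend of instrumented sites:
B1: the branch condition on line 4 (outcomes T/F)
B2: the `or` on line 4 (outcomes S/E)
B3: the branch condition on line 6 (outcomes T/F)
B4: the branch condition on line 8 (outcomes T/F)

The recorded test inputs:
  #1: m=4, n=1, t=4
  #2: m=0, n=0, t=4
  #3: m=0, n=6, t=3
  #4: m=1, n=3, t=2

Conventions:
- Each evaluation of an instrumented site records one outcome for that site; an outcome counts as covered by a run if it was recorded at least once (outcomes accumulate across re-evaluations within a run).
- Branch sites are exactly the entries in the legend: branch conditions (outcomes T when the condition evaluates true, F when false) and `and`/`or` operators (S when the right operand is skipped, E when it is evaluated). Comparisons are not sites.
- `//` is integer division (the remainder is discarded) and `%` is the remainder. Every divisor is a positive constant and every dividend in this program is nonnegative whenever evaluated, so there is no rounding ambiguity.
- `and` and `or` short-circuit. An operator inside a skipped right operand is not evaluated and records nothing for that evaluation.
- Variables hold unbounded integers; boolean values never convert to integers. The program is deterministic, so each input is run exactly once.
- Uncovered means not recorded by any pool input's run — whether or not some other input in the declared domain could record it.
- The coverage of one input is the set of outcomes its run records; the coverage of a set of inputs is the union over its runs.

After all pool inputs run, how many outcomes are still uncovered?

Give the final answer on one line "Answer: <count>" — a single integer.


input #1 (m=4, n=1, t=4): events B2->E, B1->T, B3->F; covers B1=T, B2=E, B3=F
input #2 (m=0, n=0, t=4): events B2->E, B1->T, B3->T; covers B1=T, B2=E, B3=T
input #3 (m=0, n=6, t=3): events B2->S, B1->T, B3->T; covers B1=T, B2=S, B3=T
input #4 (m=1, n=3, t=2): events B2->E, B1->T, B3->F; covers B1=T, B2=E, B3=F
union over the pool: B1=T, B2=S, B2=E, B3=T, B3=F
uncovered (3 of 8): B1=F, B4=T, B4=F
Answer: 3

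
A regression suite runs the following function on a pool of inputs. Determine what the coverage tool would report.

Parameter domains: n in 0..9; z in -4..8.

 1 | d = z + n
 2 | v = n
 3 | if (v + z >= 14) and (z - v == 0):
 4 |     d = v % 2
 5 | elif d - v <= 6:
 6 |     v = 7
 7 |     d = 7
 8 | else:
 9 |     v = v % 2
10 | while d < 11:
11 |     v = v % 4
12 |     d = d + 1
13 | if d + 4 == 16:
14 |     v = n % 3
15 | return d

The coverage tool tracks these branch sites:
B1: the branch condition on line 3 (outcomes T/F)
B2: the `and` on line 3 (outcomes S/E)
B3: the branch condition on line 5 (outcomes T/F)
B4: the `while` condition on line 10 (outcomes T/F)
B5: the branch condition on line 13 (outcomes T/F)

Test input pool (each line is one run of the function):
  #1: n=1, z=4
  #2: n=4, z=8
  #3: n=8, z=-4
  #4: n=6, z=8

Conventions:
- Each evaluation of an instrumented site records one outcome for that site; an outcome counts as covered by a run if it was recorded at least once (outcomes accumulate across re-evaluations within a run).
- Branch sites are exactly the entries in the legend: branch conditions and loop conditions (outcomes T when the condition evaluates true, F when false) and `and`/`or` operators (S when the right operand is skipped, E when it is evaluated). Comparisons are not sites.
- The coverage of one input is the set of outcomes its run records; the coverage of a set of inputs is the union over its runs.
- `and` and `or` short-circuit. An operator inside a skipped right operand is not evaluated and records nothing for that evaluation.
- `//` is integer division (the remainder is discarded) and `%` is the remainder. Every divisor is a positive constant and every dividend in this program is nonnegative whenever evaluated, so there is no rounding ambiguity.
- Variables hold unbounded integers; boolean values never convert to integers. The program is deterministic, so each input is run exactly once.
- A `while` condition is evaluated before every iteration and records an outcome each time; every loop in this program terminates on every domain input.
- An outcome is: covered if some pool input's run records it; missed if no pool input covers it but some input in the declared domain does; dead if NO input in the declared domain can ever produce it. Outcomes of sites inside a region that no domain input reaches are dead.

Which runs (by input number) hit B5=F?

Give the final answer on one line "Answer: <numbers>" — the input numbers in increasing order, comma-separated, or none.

input #1 (n=1, z=4): covers B5=F
input #2 (n=4, z=8): misses B5=F
input #3 (n=8, z=-4): covers B5=F
input #4 (n=6, z=8): covers B5=F

Answer: 1, 3, 4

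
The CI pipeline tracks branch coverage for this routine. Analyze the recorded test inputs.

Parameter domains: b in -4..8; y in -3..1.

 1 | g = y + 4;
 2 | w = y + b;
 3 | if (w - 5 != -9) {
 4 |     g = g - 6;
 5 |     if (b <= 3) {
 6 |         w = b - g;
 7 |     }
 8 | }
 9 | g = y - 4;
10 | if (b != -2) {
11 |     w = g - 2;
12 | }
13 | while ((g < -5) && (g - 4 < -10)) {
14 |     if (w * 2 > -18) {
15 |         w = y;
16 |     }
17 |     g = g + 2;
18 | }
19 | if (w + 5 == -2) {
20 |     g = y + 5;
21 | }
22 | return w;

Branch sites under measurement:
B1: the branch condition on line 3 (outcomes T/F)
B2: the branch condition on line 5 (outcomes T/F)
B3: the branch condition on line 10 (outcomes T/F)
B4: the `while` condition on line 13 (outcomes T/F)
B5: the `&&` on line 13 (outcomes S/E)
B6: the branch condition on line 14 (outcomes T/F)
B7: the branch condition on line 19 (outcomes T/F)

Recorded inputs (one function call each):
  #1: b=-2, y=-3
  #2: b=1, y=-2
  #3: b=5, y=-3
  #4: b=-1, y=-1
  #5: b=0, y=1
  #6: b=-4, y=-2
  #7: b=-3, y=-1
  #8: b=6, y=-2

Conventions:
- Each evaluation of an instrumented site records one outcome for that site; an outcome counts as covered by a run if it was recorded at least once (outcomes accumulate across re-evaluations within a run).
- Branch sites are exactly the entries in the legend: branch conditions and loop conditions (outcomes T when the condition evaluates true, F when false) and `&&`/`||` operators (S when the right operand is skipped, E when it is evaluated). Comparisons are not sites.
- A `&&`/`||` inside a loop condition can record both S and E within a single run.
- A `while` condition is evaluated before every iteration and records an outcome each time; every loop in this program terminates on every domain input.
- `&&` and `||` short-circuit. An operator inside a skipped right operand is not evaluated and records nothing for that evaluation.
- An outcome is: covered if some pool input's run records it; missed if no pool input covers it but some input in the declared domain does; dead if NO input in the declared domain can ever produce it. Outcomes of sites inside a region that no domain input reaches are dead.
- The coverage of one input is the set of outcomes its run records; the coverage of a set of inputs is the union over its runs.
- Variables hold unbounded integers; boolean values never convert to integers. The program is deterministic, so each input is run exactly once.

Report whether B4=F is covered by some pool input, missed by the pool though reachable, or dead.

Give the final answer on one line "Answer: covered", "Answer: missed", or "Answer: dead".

B4=F is recorded by pool input(s) 1, 2, 3, 4, 5, 6, 7, 8 -> covered

Answer: covered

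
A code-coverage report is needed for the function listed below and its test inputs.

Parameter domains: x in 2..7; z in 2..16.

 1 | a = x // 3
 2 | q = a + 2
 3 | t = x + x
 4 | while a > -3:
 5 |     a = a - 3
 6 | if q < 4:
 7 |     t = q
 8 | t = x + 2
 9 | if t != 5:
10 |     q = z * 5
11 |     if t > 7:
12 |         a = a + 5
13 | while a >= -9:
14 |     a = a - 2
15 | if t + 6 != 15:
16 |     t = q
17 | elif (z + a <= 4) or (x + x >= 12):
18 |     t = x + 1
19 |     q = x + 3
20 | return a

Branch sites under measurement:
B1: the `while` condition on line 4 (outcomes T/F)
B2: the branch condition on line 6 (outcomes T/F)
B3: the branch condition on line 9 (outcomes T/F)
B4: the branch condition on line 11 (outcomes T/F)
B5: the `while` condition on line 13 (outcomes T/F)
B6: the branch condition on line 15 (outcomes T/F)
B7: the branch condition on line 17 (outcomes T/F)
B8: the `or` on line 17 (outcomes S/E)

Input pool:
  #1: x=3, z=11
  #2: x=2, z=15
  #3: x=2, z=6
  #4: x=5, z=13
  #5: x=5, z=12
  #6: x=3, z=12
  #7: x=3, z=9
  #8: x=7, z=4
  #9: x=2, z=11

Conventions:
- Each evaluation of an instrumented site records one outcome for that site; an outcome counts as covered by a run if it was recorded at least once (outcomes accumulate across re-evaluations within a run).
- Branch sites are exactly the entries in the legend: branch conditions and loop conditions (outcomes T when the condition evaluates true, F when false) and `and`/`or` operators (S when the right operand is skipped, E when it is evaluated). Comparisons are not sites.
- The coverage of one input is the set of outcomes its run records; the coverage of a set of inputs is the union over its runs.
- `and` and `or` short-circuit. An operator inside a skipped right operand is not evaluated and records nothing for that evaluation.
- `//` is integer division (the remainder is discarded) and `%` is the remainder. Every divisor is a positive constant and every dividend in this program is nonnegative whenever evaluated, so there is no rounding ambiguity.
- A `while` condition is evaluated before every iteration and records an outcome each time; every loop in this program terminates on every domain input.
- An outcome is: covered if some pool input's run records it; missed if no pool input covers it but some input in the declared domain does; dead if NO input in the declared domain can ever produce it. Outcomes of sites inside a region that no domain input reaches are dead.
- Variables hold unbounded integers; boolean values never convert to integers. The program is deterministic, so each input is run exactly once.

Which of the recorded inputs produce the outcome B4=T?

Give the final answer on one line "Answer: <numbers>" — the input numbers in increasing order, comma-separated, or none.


input #1 (x=3, z=11): does not record B4=T
input #2 (x=2, z=15): does not record B4=T
input #3 (x=2, z=6): does not record B4=T
input #4 (x=5, z=13): does not record B4=T
input #5 (x=5, z=12): does not record B4=T
input #6 (x=3, z=12): does not record B4=T
input #7 (x=3, z=9): does not record B4=T
input #8 (x=7, z=4): records B4=T
input #9 (x=2, z=11): does not record B4=T
Answer: 8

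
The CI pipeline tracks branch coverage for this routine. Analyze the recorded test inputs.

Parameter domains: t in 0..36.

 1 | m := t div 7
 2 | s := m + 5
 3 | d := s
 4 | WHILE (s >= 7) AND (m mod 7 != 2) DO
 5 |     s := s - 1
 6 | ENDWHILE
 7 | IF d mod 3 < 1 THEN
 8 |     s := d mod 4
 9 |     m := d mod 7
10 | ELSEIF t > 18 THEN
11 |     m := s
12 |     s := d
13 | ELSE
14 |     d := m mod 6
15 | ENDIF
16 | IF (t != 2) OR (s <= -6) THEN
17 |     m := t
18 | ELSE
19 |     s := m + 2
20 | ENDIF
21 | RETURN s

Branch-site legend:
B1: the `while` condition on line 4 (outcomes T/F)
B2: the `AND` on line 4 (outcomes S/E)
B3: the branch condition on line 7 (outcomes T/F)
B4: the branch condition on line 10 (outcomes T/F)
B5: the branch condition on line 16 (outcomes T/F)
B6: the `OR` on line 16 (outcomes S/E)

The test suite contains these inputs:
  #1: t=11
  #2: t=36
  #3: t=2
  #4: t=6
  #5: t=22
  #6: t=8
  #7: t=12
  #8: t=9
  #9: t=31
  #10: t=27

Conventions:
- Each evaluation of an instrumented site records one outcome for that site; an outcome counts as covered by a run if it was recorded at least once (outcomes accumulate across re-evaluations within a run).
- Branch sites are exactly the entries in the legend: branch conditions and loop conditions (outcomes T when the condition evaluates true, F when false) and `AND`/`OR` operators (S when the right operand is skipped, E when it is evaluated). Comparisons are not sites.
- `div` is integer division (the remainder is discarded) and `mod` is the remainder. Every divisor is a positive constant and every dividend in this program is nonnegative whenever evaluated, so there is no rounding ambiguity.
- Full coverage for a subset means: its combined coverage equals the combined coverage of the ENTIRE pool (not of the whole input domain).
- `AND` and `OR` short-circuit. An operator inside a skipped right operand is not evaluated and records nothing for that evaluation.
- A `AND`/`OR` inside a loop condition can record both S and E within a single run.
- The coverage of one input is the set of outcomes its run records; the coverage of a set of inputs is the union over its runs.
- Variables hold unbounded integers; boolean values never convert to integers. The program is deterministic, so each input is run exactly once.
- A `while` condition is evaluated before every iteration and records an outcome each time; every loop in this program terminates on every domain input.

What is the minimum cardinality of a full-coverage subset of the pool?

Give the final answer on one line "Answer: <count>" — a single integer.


run #1 (t=11) records B1=F, B2=S, B3=T, B5=T, B6=S
run #2 (t=36) records B1=T, B1=F, B2=S, B2=E, B3=F, B4=T, B5=T, B6=S
run #3 (t=2) records B1=F, B2=S, B3=F, B4=F, B5=F, B6=E
run #4 (t=6) records B1=F, B2=S, B3=F, B4=F, B5=T, B6=S
run #5 (t=22) records B1=T, B1=F, B2=S, B2=E, B3=F, B4=T, B5=T, B6=S
run #6 (t=8) records B1=F, B2=S, B3=T, B5=T, B6=S
run #7 (t=12) records B1=F, B2=S, B3=T, B5=T, B6=S
run #8 (t=9) records B1=F, B2=S, B3=T, B5=T, B6=S
run #9 (t=31) records B1=T, B1=F, B2=S, B2=E, B3=T, B5=T, B6=S
run #10 (t=27) records B1=T, B1=F, B2=S, B2=E, B3=F, B4=T, B5=T, B6=S
pool-wide coverage (12 outcomes): B1=T, B1=F, B2=S, B2=E, B3=T, B3=F, B4=T, B4=F, B5=T, B5=F, B6=S, B6=E
every size-1 subset falls short of the 12 outcomes (best: 8/12)
every size-2 subset falls short of the 12 outcomes (best: 11/12)
size 3: inputs {1, 2, 3} cover all 12 outcomes, and no lexicographically smaller subset of this size does
Answer: 3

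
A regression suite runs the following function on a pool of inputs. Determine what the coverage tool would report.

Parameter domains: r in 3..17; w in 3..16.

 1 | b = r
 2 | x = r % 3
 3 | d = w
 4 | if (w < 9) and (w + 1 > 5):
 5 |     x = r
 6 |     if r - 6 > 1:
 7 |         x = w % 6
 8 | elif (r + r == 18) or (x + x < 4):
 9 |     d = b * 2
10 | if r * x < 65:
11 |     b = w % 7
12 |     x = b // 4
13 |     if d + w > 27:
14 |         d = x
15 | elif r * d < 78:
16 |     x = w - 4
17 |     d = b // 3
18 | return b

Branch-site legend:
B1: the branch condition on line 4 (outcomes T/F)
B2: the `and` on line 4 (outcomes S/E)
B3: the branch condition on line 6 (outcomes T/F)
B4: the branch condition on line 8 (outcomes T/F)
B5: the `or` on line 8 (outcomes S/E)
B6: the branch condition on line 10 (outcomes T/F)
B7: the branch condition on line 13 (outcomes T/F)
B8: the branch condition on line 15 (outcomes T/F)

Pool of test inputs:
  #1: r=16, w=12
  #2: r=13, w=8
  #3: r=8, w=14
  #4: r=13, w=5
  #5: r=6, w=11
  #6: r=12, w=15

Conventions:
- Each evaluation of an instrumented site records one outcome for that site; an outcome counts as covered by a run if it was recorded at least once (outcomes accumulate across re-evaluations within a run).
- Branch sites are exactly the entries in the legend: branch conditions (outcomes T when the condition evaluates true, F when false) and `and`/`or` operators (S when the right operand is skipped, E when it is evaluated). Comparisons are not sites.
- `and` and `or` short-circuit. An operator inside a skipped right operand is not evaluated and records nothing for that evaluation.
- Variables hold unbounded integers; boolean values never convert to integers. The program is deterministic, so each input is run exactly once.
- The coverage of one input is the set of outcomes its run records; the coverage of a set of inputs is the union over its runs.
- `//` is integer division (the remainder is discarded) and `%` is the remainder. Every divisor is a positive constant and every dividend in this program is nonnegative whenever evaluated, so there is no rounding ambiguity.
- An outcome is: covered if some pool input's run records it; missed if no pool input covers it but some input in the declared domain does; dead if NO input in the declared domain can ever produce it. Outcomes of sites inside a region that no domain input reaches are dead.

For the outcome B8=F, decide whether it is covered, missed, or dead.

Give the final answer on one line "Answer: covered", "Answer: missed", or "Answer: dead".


no pool input records B8=F
but domain input (r=16, w=5) does record it -> reachable, so missed
Answer: missed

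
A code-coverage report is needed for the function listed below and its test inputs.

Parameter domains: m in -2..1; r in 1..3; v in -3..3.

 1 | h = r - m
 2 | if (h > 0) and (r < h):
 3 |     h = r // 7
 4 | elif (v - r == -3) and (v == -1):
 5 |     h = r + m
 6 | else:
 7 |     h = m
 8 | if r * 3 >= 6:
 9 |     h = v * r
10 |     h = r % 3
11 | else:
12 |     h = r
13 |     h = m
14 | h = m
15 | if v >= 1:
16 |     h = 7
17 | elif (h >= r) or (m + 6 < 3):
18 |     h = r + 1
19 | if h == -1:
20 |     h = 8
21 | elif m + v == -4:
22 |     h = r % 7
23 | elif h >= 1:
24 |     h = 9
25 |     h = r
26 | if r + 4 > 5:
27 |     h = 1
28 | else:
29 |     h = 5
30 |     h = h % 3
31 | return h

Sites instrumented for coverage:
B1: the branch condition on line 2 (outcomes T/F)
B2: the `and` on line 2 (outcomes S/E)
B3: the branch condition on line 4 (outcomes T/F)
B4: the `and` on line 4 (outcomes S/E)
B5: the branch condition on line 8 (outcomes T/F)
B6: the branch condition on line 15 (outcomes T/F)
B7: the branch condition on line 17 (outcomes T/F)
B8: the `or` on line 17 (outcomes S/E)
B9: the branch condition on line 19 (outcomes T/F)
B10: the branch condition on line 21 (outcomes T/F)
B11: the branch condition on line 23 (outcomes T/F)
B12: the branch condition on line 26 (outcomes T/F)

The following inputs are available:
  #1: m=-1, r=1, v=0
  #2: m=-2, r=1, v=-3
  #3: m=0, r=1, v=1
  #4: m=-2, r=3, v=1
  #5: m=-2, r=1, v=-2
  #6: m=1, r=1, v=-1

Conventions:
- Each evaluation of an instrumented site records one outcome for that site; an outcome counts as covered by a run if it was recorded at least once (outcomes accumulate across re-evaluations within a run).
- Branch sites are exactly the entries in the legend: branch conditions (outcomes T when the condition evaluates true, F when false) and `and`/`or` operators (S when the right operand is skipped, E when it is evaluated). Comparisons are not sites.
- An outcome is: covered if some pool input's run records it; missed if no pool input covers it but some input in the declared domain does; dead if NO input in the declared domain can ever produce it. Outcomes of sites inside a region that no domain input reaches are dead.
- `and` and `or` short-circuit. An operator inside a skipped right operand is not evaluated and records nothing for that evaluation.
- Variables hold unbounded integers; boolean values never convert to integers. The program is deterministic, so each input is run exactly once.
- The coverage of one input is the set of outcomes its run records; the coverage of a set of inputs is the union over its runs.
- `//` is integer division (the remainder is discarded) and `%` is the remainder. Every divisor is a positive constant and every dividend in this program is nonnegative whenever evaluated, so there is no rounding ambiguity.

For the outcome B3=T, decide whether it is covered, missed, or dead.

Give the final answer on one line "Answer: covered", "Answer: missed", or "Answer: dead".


no pool input records B3=T
but domain input (m=0, r=2, v=-1) does record it -> reachable, so missed
Answer: missed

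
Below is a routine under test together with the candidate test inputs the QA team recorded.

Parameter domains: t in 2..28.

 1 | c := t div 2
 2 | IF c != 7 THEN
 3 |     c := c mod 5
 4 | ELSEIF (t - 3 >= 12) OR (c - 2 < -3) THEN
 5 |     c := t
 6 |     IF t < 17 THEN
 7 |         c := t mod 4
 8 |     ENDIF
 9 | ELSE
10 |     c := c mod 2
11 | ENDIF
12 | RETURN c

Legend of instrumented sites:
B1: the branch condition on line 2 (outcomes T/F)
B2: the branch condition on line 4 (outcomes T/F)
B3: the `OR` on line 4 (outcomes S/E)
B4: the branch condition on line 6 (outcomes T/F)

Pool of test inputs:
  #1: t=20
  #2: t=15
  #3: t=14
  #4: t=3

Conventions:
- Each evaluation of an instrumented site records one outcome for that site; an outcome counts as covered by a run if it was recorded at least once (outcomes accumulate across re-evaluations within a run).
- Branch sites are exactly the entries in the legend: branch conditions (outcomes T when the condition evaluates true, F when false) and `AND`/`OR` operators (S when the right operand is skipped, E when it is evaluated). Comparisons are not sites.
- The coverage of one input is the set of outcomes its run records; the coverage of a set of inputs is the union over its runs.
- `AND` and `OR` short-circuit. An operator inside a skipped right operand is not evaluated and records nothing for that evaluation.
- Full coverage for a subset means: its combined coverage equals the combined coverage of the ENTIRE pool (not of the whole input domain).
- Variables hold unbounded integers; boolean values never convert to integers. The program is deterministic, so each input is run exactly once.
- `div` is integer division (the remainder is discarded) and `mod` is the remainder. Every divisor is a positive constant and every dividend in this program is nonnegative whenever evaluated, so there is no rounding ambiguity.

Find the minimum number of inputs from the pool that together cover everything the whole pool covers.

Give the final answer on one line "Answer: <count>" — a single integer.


input #1, t=20: events B1->T; outcomes B1=T
input #2, t=15: events B1->F, B3->S, B2->T, B4->T; outcomes B1=F, B2=T, B3=S, B4=T
input #3, t=14: events B1->F, B3->E, B2->F; outcomes B1=F, B2=F, B3=E
input #4, t=3: events B1->T; outcomes B1=T
the full pool covers 7 outcomes: B1=T, B1=F, B2=T, B2=F, B3=S, B3=E, B4=T
no size-1 subset reaches all 7 outcomes (best union: 4/7)
no size-2 subset reaches all 7 outcomes (best union: 6/7)
the canonical winner is {1, 2, 3}: size 3, full 7-outcome coverage, earliest index list among size-3 covers
Answer: 3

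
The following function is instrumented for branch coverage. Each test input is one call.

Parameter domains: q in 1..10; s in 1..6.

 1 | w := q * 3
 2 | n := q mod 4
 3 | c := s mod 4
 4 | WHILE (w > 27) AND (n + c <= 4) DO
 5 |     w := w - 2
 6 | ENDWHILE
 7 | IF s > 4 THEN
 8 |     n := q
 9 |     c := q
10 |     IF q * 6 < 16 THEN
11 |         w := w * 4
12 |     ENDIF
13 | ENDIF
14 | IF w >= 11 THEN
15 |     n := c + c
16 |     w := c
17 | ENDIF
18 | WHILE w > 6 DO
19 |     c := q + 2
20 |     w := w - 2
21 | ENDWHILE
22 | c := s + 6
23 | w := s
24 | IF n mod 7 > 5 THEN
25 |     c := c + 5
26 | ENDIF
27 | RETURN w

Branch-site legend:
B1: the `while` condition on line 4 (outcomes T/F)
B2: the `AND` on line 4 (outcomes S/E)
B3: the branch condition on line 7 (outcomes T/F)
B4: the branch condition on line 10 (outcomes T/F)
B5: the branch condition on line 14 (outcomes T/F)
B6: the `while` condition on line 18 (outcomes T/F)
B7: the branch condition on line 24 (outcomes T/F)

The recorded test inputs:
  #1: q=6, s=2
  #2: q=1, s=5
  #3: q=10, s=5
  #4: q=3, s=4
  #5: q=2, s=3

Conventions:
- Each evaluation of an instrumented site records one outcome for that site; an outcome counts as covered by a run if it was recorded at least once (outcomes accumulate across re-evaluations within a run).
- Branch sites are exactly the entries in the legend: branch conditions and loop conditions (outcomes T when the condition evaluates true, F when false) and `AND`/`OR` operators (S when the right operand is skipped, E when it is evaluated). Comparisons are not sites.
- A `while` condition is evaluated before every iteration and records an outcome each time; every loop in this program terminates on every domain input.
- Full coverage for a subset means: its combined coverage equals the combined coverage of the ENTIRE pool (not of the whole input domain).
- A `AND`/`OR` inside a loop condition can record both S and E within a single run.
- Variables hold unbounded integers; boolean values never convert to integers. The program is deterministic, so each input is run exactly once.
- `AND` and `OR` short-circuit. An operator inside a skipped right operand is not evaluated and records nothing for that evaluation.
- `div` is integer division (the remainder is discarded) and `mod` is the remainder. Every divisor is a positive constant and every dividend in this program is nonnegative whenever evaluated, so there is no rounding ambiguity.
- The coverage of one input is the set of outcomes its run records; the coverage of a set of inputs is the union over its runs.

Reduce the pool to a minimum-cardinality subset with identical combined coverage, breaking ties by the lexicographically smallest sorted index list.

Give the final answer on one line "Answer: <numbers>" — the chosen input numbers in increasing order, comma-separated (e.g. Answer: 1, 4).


input #1 (q=6, s=2): events B2->S, B1->F, B3->F, B5->T, B6->F, B7->F; covers B1=F, B2=S, B3=F, B5=T, B6=F, B7=F
input #2 (q=1, s=5): events B2->S, B1->F, B3->T, B4->T, B5->T, B6->F, B7->F; covers B1=F, B2=S, B3=T, B4=T, B5=T, B6=F, B7=F
input #3 (q=10, s=5): events B2->E, B1->T, B2->E, B1->T, B2->S, B1->F, B3->T, B4->F, B5->T, B6->T, B6->T, B6->F, B7->T; covers B1=T, B1=F, B2=S, B2=E, B3=T, B4=F, B5=T, B6=T, B6=F, B7=T
input #4 (q=3, s=4): events B2->S, B1->F, B3->F, B5->F, B6->T, B6->T, B6->F, B7->F; covers B1=F, B2=S, B3=F, B5=F, B6=T, B6=F, B7=F
input #5 (q=2, s=3): events B2->S, B1->F, B3->F, B5->F, B6->F, B7->F; covers B1=F, B2=S, B3=F, B5=F, B6=F, B7=F
union over all inputs: B1=T, B1=F, B2=S, B2=E, B3=T, B3=F, B4=T, B4=F, B5=T, B5=F, B6=T, B6=F, B7=T, B7=F (14 outcomes)
every size-1 subset falls short of the 14 outcomes (best: 10/14)
every size-2 subset falls short of the 14 outcomes (best: 13/14)
inputs {2, 3, 4} (size 3) cover everything; no size-3 subset with a lexicographically smaller index list covers all 14
Answer: 2, 3, 4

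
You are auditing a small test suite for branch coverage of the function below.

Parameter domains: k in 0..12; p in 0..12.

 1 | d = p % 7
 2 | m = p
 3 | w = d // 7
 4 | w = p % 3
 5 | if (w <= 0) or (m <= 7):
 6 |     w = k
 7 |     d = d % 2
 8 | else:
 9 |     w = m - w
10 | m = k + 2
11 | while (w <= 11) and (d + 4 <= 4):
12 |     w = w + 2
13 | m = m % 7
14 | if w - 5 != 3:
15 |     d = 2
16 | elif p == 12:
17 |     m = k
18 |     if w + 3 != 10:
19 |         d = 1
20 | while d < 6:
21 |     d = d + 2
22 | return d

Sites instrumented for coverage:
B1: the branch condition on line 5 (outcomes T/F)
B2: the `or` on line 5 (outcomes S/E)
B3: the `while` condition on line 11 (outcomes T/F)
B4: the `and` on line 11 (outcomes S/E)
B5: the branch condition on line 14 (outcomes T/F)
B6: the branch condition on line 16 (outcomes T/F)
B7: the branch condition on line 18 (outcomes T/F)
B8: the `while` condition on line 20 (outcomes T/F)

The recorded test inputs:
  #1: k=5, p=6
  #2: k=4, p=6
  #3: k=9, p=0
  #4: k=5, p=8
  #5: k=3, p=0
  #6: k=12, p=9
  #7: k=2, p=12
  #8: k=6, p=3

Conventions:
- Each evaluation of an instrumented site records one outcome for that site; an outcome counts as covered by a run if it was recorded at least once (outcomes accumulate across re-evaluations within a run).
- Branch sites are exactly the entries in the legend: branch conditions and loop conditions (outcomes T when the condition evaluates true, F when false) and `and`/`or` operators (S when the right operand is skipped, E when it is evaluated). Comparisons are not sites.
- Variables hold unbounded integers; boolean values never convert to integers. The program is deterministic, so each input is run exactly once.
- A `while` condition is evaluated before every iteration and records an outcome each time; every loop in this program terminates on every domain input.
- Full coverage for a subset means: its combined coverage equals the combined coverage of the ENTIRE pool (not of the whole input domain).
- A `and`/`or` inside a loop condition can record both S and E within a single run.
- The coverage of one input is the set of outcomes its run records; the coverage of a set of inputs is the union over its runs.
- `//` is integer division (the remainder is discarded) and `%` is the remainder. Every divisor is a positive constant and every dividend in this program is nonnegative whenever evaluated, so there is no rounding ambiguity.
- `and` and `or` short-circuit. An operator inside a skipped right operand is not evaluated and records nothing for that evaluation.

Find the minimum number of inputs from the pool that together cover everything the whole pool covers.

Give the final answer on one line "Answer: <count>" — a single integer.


test 1 (k=5, p=6) hits B1=T, B2=S, B3=T, B3=F, B4=S, B4=E, B5=T, B8=T, B8=F
test 2 (k=4, p=6) hits B1=T, B2=S, B3=T, B3=F, B4=S, B4=E, B5=T, B8=T, B8=F
test 3 (k=9, p=0) hits B1=T, B2=S, B3=T, B3=F, B4=S, B4=E, B5=T, B8=T, B8=F
test 4 (k=5, p=8) hits B1=F, B2=E, B3=F, B4=E, B5=T, B8=T, B8=F
test 5 (k=3, p=0) hits B1=T, B2=S, B3=T, B3=F, B4=S, B4=E, B5=T, B8=T, B8=F
test 6 (k=12, p=9) hits B1=T, B2=S, B3=F, B4=S, B5=T, B8=T, B8=F
test 7 (k=2, p=12) hits B1=T, B2=S, B3=F, B4=E, B5=T, B8=T, B8=F
test 8 (k=6, p=3) hits B1=T, B2=S, B3=F, B4=E, B5=T, B8=T, B8=F
union over all inputs: B1=T, B1=F, B2=S, B2=E, B3=T, B3=F, B4=S, B4=E, B5=T, B8=T, B8=F (11 outcomes)
size 1 is not enough: best union over all size-1 subsets is 9/11
inputs {1, 4} (size 2) cover everything; no size-2 subset with a lexicographically smaller index list covers all 11
Answer: 2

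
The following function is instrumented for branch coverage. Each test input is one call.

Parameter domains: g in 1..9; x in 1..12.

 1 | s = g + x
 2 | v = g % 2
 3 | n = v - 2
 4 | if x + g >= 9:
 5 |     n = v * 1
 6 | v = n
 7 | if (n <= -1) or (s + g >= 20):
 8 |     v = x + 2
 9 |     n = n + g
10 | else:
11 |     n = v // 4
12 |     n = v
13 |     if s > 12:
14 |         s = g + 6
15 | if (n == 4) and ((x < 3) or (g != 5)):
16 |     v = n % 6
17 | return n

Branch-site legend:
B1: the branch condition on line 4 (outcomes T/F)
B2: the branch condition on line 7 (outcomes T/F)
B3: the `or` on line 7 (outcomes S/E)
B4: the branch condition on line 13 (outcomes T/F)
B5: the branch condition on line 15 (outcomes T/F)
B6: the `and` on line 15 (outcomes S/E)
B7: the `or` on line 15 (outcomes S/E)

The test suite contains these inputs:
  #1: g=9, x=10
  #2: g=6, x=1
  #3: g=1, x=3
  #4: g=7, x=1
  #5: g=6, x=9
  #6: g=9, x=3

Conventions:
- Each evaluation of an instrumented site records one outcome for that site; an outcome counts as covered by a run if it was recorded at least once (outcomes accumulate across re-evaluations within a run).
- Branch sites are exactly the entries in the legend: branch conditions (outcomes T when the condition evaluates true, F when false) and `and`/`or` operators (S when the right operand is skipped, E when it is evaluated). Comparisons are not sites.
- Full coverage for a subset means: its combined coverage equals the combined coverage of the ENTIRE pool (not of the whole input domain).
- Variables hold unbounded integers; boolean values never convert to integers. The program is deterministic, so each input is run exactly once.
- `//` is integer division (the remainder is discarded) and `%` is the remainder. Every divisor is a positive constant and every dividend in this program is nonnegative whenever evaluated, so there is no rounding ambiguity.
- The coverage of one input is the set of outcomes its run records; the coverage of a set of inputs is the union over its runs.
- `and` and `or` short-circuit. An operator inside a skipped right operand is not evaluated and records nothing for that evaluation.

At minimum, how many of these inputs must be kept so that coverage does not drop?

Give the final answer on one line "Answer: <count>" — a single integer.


#1 (g=9, x=10) -> B1->T, B3->E, B2->T, B6->S, B5->F; covered: B1=T, B2=T, B3=E, B5=F, B6=S
#2 (g=6, x=1) -> B1->F, B3->S, B2->T, B6->E, B7->S, B5->T; covered: B1=F, B2=T, B3=S, B5=T, B6=E, B7=S
#3 (g=1, x=3) -> B1->F, B3->S, B2->T, B6->S, B5->F; covered: B1=F, B2=T, B3=S, B5=F, B6=S
#4 (g=7, x=1) -> B1->F, B3->S, B2->T, B6->S, B5->F; covered: B1=F, B2=T, B3=S, B5=F, B6=S
#5 (g=6, x=9) -> B1->T, B3->E, B2->T, B6->S, B5->F; covered: B1=T, B2=T, B3=E, B5=F, B6=S
#6 (g=9, x=3) -> B1->T, B3->E, B2->T, B6->S, B5->F; covered: B1=T, B2=T, B3=E, B5=F, B6=S
the full pool covers 10 outcomes: B1=T, B1=F, B2=T, B3=S, B3=E, B5=T, B5=F, B6=S, B6=E, B7=S
no size-1 subset reaches all 10 outcomes (best union: 6/10)
size 2: inputs {1, 2} cover all 10 outcomes, and no lexicographically smaller subset of this size does
Answer: 2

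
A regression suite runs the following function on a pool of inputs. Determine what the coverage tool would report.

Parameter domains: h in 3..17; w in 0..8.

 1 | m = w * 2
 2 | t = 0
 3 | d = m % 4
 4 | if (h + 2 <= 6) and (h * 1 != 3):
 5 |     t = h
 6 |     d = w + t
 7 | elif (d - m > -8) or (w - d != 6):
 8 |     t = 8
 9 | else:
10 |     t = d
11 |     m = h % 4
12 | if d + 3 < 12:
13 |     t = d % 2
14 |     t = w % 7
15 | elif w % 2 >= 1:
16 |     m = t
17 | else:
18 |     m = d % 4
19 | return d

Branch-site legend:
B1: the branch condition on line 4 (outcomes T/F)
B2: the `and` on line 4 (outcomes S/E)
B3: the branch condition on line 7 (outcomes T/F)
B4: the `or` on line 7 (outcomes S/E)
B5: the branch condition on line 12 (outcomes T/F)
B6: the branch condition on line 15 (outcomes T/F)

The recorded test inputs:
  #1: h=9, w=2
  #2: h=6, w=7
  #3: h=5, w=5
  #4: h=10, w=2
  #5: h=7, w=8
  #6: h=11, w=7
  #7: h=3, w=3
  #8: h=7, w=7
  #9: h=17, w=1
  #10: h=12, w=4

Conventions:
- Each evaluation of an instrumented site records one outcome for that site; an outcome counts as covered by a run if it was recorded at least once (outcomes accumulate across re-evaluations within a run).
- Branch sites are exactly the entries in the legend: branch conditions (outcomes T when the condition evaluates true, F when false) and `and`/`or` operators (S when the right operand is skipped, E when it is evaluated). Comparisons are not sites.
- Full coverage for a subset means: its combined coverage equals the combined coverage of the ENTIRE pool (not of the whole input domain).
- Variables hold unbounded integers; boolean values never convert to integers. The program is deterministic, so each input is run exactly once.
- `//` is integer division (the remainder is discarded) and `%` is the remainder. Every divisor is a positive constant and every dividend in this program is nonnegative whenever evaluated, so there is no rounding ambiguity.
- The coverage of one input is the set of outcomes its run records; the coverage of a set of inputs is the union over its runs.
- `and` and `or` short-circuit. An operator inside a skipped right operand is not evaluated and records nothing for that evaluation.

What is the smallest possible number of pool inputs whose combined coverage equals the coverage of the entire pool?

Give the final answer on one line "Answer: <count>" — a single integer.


input #1 (h=9, w=2): events B2->S, B1->F, B4->S, B3->T, B5->T; covers B1=F, B2=S, B3=T, B4=S, B5=T
input #2 (h=6, w=7): events B2->S, B1->F, B4->E, B3->T, B5->T; covers B1=F, B2=S, B3=T, B4=E, B5=T
input #3 (h=5, w=5): events B2->S, B1->F, B4->E, B3->T, B5->T; covers B1=F, B2=S, B3=T, B4=E, B5=T
input #4 (h=10, w=2): events B2->S, B1->F, B4->S, B3->T, B5->T; covers B1=F, B2=S, B3=T, B4=S, B5=T
input #5 (h=7, w=8): events B2->S, B1->F, B4->E, B3->T, B5->T; covers B1=F, B2=S, B3=T, B4=E, B5=T
input #6 (h=11, w=7): events B2->S, B1->F, B4->E, B3->T, B5->T; covers B1=F, B2=S, B3=T, B4=E, B5=T
input #7 (h=3, w=3): events B2->E, B1->F, B4->S, B3->T, B5->T; covers B1=F, B2=E, B3=T, B4=S, B5=T
input #8 (h=7, w=7): events B2->S, B1->F, B4->E, B3->T, B5->T; covers B1=F, B2=S, B3=T, B4=E, B5=T
input #9 (h=17, w=1): events B2->S, B1->F, B4->S, B3->T, B5->T; covers B1=F, B2=S, B3=T, B4=S, B5=T
input #10 (h=12, w=4): events B2->S, B1->F, B4->E, B3->T, B5->T; covers B1=F, B2=S, B3=T, B4=E, B5=T
the full pool covers 7 outcomes: B1=F, B2=S, B2=E, B3=T, B4=S, B4=E, B5=T
every size-1 subset falls short of the 7 outcomes (best: 5/7)
inputs {2, 7} (size 2) cover everything; no size-2 subset with a lexicographically smaller index list covers all 7
Answer: 2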